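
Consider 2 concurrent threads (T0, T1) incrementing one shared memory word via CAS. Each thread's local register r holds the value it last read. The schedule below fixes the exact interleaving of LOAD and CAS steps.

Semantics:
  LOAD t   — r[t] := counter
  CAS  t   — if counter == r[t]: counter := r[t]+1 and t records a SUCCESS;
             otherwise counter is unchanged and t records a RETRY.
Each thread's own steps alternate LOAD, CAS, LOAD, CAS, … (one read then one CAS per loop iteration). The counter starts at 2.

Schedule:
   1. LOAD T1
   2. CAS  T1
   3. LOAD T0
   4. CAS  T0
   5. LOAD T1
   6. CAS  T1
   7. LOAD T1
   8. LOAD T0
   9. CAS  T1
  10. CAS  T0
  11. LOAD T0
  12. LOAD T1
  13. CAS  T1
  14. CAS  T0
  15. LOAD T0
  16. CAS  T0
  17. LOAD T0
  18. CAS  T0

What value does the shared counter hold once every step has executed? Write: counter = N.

counter = 9

step 1: T1 LOAD ⇒ load; ctr=2 reg=2
step 2: T1 CAS ⇒ ok; ctr=3 reg=2
step 3: T0 LOAD ⇒ load; ctr=3 reg=3
step 4: T0 CAS ⇒ ok; ctr=4 reg=3
step 5: T1 LOAD ⇒ load; ctr=4 reg=4
step 6: T1 CAS ⇒ ok; ctr=5 reg=4
step 7: T1 LOAD ⇒ load; ctr=5 reg=5
step 8: T0 LOAD ⇒ load; ctr=5 reg=5
step 9: T1 CAS ⇒ ok; ctr=6 reg=5
step 10: T0 CAS ⇒ retry; ctr=6 reg=5
step 11: T0 LOAD ⇒ load; ctr=6 reg=6
step 12: T1 LOAD ⇒ load; ctr=6 reg=6
step 13: T1 CAS ⇒ ok; ctr=7 reg=6
step 14: T0 CAS ⇒ retry; ctr=7 reg=6
step 15: T0 LOAD ⇒ load; ctr=7 reg=7
step 16: T0 CAS ⇒ ok; ctr=8 reg=7
step 17: T0 LOAD ⇒ load; ctr=8 reg=8
step 18: T0 CAS ⇒ ok; ctr=9 reg=8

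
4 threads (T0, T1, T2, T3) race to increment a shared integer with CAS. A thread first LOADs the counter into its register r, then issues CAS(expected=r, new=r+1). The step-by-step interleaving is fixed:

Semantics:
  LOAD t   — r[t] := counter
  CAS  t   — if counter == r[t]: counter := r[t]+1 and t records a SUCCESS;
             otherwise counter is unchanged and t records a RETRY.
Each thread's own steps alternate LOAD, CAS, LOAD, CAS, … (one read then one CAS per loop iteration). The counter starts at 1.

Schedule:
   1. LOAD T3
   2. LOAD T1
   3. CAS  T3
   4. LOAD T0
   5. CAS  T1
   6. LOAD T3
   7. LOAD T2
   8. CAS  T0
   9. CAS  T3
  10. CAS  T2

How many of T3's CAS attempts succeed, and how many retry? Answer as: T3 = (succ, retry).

T3 = (1, 1)

[1] T3.load  rd  (counter 1, T3.r 1)
[2] T1.load  rd  (counter 1, T1.r 1)
[3] T3.cas  hit  (counter 2, T3.r 1)
[4] T0.load  rd  (counter 2, T0.r 2)
[5] T1.cas  miss  (counter 2, T1.r 1)
[6] T3.load  rd  (counter 2, T3.r 2)
[7] T2.load  rd  (counter 2, T2.r 2)
[8] T0.cas  hit  (counter 3, T0.r 2)
[9] T3.cas  miss  (counter 3, T3.r 2)
[10] T2.cas  miss  (counter 3, T2.r 2)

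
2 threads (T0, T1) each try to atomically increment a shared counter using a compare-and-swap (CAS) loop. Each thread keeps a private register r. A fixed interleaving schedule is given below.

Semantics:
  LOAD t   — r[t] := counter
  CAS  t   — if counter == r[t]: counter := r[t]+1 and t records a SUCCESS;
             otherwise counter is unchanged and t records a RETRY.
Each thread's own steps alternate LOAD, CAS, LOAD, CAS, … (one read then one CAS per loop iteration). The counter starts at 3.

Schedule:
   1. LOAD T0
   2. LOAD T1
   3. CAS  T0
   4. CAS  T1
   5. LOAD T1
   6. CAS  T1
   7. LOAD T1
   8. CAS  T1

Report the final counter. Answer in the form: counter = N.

counter = 6

   1) LOAD T0:  M=3  r_T0=3
   2) LOAD T1:  M=3  r_T1=3
   3) CAS  T0:  M=4  r_T0=3 ✓
   4) CAS  T1:  M=4  r_T1=3 ✗
   5) LOAD T1:  M=4  r_T1=4
   6) CAS  T1:  M=5  r_T1=4 ✓
   7) LOAD T1:  M=5  r_T1=5
   8) CAS  T1:  M=6  r_T1=5 ✓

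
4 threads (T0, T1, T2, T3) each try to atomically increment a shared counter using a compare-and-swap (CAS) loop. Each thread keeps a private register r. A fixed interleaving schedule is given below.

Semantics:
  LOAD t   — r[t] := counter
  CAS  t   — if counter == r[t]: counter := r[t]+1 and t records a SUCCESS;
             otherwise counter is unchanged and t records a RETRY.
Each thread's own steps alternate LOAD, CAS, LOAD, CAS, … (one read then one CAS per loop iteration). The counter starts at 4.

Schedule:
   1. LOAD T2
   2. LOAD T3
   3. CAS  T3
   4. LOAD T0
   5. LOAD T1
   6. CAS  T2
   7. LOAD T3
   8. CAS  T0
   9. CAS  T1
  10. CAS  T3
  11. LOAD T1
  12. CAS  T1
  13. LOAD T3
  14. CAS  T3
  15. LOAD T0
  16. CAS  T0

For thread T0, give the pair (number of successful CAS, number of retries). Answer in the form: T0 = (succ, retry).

#1 T2 reads 4
#2 T3 reads 4
#3 T3 CAS(4→5) writes; counter now 5
#4 T0 reads 5
#5 T1 reads 5
#6 T2 CAS(4→5) fails; counter now 5
#7 T3 reads 5
#8 T0 CAS(5→6) writes; counter now 6
#9 T1 CAS(5→6) fails; counter now 6
#10 T3 CAS(5→6) fails; counter now 6
#11 T1 reads 6
#12 T1 CAS(6→7) writes; counter now 7
#13 T3 reads 7
#14 T3 CAS(7→8) writes; counter now 8
#15 T0 reads 8
#16 T0 CAS(8→9) writes; counter now 9

T0 = (2, 0)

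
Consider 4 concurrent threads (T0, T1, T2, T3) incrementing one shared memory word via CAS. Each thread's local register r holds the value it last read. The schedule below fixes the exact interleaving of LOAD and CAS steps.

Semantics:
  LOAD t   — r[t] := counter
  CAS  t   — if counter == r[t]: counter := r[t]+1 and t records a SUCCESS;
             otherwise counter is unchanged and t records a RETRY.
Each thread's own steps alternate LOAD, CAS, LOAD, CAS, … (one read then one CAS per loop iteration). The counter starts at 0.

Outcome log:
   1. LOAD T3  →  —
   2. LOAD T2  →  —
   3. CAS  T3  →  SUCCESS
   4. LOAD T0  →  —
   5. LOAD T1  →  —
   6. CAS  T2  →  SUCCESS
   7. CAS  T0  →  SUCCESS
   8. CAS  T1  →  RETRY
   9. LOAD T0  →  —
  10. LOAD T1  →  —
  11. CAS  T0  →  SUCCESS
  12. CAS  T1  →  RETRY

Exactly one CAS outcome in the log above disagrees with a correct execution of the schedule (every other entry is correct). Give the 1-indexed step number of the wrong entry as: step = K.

Reference trace:
T3 LOAD — after: cnt=0, r=0 — load
T2 LOAD — after: cnt=0, r=0 — load
T3 CAS — after: cnt=1, r=0 — ok
T0 LOAD — after: cnt=1, r=1 — load
T1 LOAD — after: cnt=1, r=1 — load
T2 CAS — after: cnt=1, r=0 — retry
T0 CAS — after: cnt=2, r=1 — ok
T1 CAS — after: cnt=2, r=1 — retry
T0 LOAD — after: cnt=2, r=2 — load
T1 LOAD — after: cnt=2, r=2 — load
T0 CAS — after: cnt=3, r=2 — ok
T1 CAS — after: cnt=3, r=2 — retry
Log disagrees first at step 6.

step = 6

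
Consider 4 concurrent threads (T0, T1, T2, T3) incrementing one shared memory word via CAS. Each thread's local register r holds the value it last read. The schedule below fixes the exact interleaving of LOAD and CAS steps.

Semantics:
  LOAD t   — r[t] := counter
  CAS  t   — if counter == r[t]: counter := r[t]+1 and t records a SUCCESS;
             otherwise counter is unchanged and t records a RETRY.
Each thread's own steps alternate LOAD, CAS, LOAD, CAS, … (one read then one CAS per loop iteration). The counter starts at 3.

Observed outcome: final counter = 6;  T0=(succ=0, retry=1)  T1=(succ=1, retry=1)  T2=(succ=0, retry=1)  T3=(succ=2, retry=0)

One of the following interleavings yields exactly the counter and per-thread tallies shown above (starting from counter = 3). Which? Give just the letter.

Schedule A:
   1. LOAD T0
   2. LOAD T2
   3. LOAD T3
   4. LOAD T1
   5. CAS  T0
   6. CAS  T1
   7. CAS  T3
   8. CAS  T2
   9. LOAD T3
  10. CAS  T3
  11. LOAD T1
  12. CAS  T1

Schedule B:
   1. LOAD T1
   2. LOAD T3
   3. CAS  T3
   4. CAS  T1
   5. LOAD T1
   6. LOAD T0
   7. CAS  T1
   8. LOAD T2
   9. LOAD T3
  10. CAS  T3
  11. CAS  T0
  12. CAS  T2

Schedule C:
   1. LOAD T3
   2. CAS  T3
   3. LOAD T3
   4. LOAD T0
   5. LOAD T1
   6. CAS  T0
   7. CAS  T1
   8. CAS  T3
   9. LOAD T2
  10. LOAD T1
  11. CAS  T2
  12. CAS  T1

Tracing schedule B:
T1 LOAD — after: cnt=3, r=3 — load
T3 LOAD — after: cnt=3, r=3 — load
T3 CAS — after: cnt=4, r=3 — ok
T1 CAS — after: cnt=4, r=3 — retry
T1 LOAD — after: cnt=4, r=4 — load
T0 LOAD — after: cnt=4, r=4 — load
T1 CAS — after: cnt=5, r=4 — ok
T2 LOAD — after: cnt=5, r=5 — load
T3 LOAD — after: cnt=5, r=5 — load
T3 CAS — after: cnt=6, r=5 — ok
T0 CAS — after: cnt=6, r=4 — retry
T2 CAS — after: cnt=6, r=5 — retry

B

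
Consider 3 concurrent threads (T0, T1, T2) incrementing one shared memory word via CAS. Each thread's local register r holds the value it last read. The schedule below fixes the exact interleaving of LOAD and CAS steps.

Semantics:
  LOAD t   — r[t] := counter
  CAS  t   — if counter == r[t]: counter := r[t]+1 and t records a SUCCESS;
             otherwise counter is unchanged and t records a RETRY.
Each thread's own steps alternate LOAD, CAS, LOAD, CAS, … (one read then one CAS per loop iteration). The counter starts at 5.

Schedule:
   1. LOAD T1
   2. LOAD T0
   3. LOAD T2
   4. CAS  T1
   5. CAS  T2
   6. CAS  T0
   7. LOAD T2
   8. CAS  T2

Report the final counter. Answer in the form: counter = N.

counter = 7

[1] T1.load  rd  (counter 5, T1.r 5)
[2] T0.load  rd  (counter 5, T0.r 5)
[3] T2.load  rd  (counter 5, T2.r 5)
[4] T1.cas  hit  (counter 6, T1.r 5)
[5] T2.cas  miss  (counter 6, T2.r 5)
[6] T0.cas  miss  (counter 6, T0.r 5)
[7] T2.load  rd  (counter 6, T2.r 6)
[8] T2.cas  hit  (counter 7, T2.r 6)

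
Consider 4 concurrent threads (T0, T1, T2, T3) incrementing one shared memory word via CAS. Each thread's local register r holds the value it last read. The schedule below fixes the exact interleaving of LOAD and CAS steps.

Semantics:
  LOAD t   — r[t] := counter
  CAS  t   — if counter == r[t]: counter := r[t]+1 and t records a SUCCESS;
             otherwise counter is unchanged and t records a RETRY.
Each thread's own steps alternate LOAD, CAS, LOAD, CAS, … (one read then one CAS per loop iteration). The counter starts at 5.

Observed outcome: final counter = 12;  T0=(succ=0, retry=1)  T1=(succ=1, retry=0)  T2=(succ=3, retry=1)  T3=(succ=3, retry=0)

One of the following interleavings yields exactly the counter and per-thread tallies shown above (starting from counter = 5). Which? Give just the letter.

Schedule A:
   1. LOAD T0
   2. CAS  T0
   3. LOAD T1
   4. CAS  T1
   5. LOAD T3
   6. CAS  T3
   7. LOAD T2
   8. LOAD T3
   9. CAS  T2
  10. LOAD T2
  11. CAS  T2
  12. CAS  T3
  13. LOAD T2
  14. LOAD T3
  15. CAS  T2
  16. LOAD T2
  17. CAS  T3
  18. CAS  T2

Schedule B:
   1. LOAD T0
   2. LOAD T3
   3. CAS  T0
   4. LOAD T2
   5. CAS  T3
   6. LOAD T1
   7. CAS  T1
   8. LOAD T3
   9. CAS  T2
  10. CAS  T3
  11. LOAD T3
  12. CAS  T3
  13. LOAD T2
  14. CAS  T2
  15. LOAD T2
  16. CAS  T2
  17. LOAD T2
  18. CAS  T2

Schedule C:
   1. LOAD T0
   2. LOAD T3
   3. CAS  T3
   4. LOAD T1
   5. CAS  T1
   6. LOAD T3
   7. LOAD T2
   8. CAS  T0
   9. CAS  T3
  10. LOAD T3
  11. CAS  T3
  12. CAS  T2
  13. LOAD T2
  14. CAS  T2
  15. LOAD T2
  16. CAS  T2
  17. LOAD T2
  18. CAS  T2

Simulating candidate C:
#1 T0 reads 5
#2 T3 reads 5
#3 T3 CAS(5→6) writes; counter now 6
#4 T1 reads 6
#5 T1 CAS(6→7) writes; counter now 7
#6 T3 reads 7
#7 T2 reads 7
#8 T0 CAS(5→6) fails; counter now 7
#9 T3 CAS(7→8) writes; counter now 8
#10 T3 reads 8
#11 T3 CAS(8→9) writes; counter now 9
#12 T2 CAS(7→8) fails; counter now 9
#13 T2 reads 9
#14 T2 CAS(9→10) writes; counter now 10
#15 T2 reads 10
#16 T2 CAS(10→11) writes; counter now 11
#17 T2 reads 11
#18 T2 CAS(11→12) writes; counter now 12

C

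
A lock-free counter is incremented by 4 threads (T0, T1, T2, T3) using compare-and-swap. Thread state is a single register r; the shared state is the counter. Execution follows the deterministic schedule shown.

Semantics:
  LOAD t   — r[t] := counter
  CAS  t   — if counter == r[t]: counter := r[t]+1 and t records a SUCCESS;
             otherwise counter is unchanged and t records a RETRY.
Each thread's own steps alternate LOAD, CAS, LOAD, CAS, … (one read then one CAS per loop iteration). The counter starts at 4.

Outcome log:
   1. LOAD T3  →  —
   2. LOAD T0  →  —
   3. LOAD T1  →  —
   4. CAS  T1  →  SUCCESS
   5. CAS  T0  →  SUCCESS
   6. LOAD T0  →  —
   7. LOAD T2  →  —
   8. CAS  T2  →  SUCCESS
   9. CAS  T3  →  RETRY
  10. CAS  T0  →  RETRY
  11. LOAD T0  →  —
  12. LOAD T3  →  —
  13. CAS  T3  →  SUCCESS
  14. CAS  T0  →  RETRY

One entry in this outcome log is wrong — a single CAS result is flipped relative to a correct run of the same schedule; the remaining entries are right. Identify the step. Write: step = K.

step = 5

Correct run:
T3 LOAD — after: cnt=4, r=4 — load
T0 LOAD — after: cnt=4, r=4 — load
T1 LOAD — after: cnt=4, r=4 — load
T1 CAS — after: cnt=5, r=4 — ok
T0 CAS — after: cnt=5, r=4 — retry
T0 LOAD — after: cnt=5, r=5 — load
T2 LOAD — after: cnt=5, r=5 — load
T2 CAS — after: cnt=6, r=5 — ok
T3 CAS — after: cnt=6, r=4 — retry
T0 CAS — after: cnt=6, r=5 — retry
T0 LOAD — after: cnt=6, r=6 — load
T3 LOAD — after: cnt=6, r=6 — load
T3 CAS — after: cnt=7, r=6 — ok
T0 CAS — after: cnt=7, r=6 — retry
Flip is step 5.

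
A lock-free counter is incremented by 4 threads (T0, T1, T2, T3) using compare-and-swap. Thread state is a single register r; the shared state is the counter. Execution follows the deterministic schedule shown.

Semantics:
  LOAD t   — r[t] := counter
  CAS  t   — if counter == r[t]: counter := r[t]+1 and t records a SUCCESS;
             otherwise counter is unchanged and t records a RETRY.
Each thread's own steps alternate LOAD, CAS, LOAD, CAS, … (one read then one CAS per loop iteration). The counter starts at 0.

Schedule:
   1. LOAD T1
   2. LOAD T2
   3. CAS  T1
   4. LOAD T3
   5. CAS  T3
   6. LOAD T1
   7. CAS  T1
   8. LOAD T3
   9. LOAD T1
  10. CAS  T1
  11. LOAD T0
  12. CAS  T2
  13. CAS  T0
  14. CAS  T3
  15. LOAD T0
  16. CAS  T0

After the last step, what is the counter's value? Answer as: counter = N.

counter = 6

   1) LOAD T1:  M=0  r_T1=0
   2) LOAD T2:  M=0  r_T2=0
   3) CAS  T1:  M=1  r_T1=0 ✓
   4) LOAD T3:  M=1  r_T3=1
   5) CAS  T3:  M=2  r_T3=1 ✓
   6) LOAD T1:  M=2  r_T1=2
   7) CAS  T1:  M=3  r_T1=2 ✓
   8) LOAD T3:  M=3  r_T3=3
   9) LOAD T1:  M=3  r_T1=3
  10) CAS  T1:  M=4  r_T1=3 ✓
  11) LOAD T0:  M=4  r_T0=4
  12) CAS  T2:  M=4  r_T2=0 ✗
  13) CAS  T0:  M=5  r_T0=4 ✓
  14) CAS  T3:  M=5  r_T3=3 ✗
  15) LOAD T0:  M=5  r_T0=5
  16) CAS  T0:  M=6  r_T0=5 ✓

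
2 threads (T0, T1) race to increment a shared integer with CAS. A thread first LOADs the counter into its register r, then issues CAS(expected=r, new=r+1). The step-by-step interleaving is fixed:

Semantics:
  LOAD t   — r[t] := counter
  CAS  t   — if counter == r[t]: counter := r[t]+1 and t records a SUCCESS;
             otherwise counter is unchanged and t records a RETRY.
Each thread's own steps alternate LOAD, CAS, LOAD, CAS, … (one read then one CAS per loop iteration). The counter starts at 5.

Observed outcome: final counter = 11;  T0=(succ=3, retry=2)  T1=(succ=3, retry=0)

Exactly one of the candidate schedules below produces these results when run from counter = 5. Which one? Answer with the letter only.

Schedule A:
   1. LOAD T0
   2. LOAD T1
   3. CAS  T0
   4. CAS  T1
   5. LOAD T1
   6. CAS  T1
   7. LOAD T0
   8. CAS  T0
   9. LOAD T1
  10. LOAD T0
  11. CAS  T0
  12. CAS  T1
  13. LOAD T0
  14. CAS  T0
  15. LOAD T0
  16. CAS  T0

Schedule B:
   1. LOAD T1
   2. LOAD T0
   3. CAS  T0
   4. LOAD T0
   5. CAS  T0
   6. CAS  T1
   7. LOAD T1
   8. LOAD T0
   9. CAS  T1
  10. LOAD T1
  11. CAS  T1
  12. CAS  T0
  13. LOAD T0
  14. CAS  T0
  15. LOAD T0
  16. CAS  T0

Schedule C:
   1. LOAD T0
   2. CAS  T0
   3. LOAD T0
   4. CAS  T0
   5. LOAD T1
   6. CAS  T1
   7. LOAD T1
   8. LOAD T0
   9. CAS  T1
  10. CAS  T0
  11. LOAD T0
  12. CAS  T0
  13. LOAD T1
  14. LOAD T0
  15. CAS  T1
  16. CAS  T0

Tracing schedule C:
#1 T0 reads 5
#2 T0 CAS(5→6) writes; counter now 6
#3 T0 reads 6
#4 T0 CAS(6→7) writes; counter now 7
#5 T1 reads 7
#6 T1 CAS(7→8) writes; counter now 8
#7 T1 reads 8
#8 T0 reads 8
#9 T1 CAS(8→9) writes; counter now 9
#10 T0 CAS(8→9) fails; counter now 9
#11 T0 reads 9
#12 T0 CAS(9→10) writes; counter now 10
#13 T1 reads 10
#14 T0 reads 10
#15 T1 CAS(10→11) writes; counter now 11
#16 T0 CAS(10→11) fails; counter now 11

C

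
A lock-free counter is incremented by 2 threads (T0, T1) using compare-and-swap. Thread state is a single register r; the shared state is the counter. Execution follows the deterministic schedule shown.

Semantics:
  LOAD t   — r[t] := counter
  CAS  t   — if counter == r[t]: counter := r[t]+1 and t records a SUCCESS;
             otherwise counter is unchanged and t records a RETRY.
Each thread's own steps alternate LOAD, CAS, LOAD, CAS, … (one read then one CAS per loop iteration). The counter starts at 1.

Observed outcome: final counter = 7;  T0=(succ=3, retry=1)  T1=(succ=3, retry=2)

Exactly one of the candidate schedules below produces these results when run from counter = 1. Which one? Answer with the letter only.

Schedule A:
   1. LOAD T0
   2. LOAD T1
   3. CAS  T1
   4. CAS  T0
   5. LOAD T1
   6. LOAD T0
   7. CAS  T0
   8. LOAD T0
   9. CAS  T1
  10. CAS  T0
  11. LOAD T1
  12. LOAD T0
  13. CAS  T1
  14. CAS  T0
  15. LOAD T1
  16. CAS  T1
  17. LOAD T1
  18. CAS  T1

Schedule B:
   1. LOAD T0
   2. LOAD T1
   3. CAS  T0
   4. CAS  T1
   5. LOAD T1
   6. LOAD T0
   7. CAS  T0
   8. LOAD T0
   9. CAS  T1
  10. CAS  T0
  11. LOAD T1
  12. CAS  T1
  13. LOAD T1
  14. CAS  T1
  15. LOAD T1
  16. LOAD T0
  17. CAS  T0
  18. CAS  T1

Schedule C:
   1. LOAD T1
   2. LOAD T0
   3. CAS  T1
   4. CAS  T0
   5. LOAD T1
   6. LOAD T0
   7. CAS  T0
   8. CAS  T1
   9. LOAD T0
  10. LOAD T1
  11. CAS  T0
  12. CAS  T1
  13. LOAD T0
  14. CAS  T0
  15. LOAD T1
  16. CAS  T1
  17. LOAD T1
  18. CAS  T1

Run C:
#1 T1 reads 1
#2 T0 reads 1
#3 T1 CAS(1→2) writes; counter now 2
#4 T0 CAS(1→2) fails; counter now 2
#5 T1 reads 2
#6 T0 reads 2
#7 T0 CAS(2→3) writes; counter now 3
#8 T1 CAS(2→3) fails; counter now 3
#9 T0 reads 3
#10 T1 reads 3
#11 T0 CAS(3→4) writes; counter now 4
#12 T1 CAS(3→4) fails; counter now 4
#13 T0 reads 4
#14 T0 CAS(4→5) writes; counter now 5
#15 T1 reads 5
#16 T1 CAS(5→6) writes; counter now 6
#17 T1 reads 6
#18 T1 CAS(6→7) writes; counter now 7

C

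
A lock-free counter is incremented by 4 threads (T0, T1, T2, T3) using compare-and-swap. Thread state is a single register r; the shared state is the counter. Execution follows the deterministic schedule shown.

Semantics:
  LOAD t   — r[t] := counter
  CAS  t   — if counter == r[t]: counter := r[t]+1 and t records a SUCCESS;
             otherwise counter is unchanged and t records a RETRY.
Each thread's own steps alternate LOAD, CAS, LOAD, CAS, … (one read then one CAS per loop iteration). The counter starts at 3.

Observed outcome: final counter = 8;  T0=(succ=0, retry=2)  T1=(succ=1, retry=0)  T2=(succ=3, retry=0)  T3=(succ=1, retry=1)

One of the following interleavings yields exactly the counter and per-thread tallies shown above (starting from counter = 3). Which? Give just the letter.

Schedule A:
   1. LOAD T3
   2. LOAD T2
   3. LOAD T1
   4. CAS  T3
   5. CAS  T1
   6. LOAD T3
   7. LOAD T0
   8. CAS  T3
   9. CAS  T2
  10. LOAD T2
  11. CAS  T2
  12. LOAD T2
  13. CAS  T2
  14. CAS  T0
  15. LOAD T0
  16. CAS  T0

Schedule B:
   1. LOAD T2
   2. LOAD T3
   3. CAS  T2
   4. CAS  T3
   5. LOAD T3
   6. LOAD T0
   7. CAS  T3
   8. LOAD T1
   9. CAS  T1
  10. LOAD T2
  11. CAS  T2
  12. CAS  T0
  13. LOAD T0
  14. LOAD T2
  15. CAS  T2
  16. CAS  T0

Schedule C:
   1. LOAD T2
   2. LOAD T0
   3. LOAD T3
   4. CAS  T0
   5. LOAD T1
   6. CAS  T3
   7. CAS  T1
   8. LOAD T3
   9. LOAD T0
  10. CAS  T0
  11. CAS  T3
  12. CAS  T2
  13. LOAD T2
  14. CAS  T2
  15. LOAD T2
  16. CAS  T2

Run B:
step 1: T2 LOAD ⇒ load; ctr=3 reg=3
step 2: T3 LOAD ⇒ load; ctr=3 reg=3
step 3: T2 CAS ⇒ ok; ctr=4 reg=3
step 4: T3 CAS ⇒ retry; ctr=4 reg=3
step 5: T3 LOAD ⇒ load; ctr=4 reg=4
step 6: T0 LOAD ⇒ load; ctr=4 reg=4
step 7: T3 CAS ⇒ ok; ctr=5 reg=4
step 8: T1 LOAD ⇒ load; ctr=5 reg=5
step 9: T1 CAS ⇒ ok; ctr=6 reg=5
step 10: T2 LOAD ⇒ load; ctr=6 reg=6
step 11: T2 CAS ⇒ ok; ctr=7 reg=6
step 12: T0 CAS ⇒ retry; ctr=7 reg=4
step 13: T0 LOAD ⇒ load; ctr=7 reg=7
step 14: T2 LOAD ⇒ load; ctr=7 reg=7
step 15: T2 CAS ⇒ ok; ctr=8 reg=7
step 16: T0 CAS ⇒ retry; ctr=8 reg=7

B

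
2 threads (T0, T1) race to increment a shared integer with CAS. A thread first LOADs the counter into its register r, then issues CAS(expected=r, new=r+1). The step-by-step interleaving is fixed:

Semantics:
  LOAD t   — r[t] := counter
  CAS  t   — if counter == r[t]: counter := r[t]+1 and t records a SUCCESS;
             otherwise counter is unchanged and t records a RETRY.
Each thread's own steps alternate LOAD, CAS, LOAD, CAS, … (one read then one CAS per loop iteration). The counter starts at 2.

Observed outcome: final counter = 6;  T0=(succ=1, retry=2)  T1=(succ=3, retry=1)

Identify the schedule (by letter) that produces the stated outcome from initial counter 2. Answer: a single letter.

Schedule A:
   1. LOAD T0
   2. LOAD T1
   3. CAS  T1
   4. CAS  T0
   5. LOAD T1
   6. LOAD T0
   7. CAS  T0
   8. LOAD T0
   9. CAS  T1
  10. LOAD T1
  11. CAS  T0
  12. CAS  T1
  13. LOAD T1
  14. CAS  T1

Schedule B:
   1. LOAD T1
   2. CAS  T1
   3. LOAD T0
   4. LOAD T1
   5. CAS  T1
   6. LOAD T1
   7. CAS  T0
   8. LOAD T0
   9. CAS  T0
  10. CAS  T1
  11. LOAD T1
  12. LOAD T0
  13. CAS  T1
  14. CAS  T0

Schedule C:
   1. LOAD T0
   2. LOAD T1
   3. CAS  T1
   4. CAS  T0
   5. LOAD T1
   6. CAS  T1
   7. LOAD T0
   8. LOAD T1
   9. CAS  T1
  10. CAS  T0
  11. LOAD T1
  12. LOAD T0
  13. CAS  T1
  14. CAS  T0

Tracing schedule B:
#1 T1 reads 2
#2 T1 CAS(2→3) writes; counter now 3
#3 T0 reads 3
#4 T1 reads 3
#5 T1 CAS(3→4) writes; counter now 4
#6 T1 reads 4
#7 T0 CAS(3→4) fails; counter now 4
#8 T0 reads 4
#9 T0 CAS(4→5) writes; counter now 5
#10 T1 CAS(4→5) fails; counter now 5
#11 T1 reads 5
#12 T0 reads 5
#13 T1 CAS(5→6) writes; counter now 6
#14 T0 CAS(5→6) fails; counter now 6

B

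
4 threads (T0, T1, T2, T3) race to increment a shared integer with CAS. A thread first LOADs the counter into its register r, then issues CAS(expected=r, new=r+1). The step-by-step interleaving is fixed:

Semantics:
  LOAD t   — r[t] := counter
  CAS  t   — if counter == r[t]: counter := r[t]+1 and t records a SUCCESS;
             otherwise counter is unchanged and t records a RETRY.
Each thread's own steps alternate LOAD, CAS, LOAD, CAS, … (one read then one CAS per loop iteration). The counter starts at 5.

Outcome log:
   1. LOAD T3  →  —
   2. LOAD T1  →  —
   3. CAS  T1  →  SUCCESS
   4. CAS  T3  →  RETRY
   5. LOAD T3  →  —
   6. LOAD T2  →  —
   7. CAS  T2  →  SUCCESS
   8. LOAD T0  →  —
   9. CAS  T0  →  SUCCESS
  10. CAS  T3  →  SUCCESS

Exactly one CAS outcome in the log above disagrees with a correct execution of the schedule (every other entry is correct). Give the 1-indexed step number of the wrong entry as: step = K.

Re-executing:
   1) LOAD T3:  M=5  r_T3=5
   2) LOAD T1:  M=5  r_T1=5
   3) CAS  T1:  M=6  r_T1=5 ✓
   4) CAS  T3:  M=6  r_T3=5 ✗
   5) LOAD T3:  M=6  r_T3=6
   6) LOAD T2:  M=6  r_T2=6
   7) CAS  T2:  M=7  r_T2=6 ✓
   8) LOAD T0:  M=7  r_T0=7
   9) CAS  T0:  M=8  r_T0=7 ✓
  10) CAS  T3:  M=8  r_T3=6 ✗
Flip is step 10.

step = 10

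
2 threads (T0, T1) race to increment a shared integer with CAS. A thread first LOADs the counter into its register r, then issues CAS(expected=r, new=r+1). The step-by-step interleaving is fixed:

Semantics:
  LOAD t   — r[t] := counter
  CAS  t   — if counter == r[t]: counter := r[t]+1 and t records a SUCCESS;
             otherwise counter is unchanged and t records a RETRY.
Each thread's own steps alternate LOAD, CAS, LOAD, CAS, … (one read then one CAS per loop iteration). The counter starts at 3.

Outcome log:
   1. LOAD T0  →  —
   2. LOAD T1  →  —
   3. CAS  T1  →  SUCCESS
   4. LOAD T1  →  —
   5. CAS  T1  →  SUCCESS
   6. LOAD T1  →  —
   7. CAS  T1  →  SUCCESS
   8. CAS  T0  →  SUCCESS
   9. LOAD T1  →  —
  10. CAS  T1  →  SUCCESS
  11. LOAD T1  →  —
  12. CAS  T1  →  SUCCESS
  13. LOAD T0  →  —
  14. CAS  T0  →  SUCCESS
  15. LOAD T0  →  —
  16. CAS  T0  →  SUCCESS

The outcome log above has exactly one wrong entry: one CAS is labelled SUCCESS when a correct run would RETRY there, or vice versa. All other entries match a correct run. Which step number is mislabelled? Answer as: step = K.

step = 8

Correct run:
T0 LOAD — after: cnt=3, r=3 — load
T1 LOAD — after: cnt=3, r=3 — load
T1 CAS — after: cnt=4, r=3 — ok
T1 LOAD — after: cnt=4, r=4 — load
T1 CAS — after: cnt=5, r=4 — ok
T1 LOAD — after: cnt=5, r=5 — load
T1 CAS — after: cnt=6, r=5 — ok
T0 CAS — after: cnt=6, r=3 — retry
T1 LOAD — after: cnt=6, r=6 — load
T1 CAS — after: cnt=7, r=6 — ok
T1 LOAD — after: cnt=7, r=7 — load
T1 CAS — after: cnt=8, r=7 — ok
T0 LOAD — after: cnt=8, r=8 — load
T0 CAS — after: cnt=9, r=8 — ok
T0 LOAD — after: cnt=9, r=9 — load
T0 CAS — after: cnt=10, r=9 — ok
Log disagrees first at step 8.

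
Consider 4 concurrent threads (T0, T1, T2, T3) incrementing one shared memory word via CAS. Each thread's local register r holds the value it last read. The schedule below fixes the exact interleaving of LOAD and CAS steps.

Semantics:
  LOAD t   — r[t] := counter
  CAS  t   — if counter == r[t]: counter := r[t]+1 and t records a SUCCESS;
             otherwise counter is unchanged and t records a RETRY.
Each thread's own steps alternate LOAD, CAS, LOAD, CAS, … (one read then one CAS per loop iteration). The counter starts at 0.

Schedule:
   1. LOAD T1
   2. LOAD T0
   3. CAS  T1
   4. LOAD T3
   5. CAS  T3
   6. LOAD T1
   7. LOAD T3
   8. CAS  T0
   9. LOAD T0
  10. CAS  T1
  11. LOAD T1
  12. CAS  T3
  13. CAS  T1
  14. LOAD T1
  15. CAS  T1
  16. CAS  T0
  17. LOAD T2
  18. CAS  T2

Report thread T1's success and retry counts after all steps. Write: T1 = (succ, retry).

step 1: T1 LOAD ⇒ load; ctr=0 reg=0
step 2: T0 LOAD ⇒ load; ctr=0 reg=0
step 3: T1 CAS ⇒ ok; ctr=1 reg=0
step 4: T3 LOAD ⇒ load; ctr=1 reg=1
step 5: T3 CAS ⇒ ok; ctr=2 reg=1
step 6: T1 LOAD ⇒ load; ctr=2 reg=2
step 7: T3 LOAD ⇒ load; ctr=2 reg=2
step 8: T0 CAS ⇒ retry; ctr=2 reg=0
step 9: T0 LOAD ⇒ load; ctr=2 reg=2
step 10: T1 CAS ⇒ ok; ctr=3 reg=2
step 11: T1 LOAD ⇒ load; ctr=3 reg=3
step 12: T3 CAS ⇒ retry; ctr=3 reg=2
step 13: T1 CAS ⇒ ok; ctr=4 reg=3
step 14: T1 LOAD ⇒ load; ctr=4 reg=4
step 15: T1 CAS ⇒ ok; ctr=5 reg=4
step 16: T0 CAS ⇒ retry; ctr=5 reg=2
step 17: T2 LOAD ⇒ load; ctr=5 reg=5
step 18: T2 CAS ⇒ ok; ctr=6 reg=5

T1 = (4, 0)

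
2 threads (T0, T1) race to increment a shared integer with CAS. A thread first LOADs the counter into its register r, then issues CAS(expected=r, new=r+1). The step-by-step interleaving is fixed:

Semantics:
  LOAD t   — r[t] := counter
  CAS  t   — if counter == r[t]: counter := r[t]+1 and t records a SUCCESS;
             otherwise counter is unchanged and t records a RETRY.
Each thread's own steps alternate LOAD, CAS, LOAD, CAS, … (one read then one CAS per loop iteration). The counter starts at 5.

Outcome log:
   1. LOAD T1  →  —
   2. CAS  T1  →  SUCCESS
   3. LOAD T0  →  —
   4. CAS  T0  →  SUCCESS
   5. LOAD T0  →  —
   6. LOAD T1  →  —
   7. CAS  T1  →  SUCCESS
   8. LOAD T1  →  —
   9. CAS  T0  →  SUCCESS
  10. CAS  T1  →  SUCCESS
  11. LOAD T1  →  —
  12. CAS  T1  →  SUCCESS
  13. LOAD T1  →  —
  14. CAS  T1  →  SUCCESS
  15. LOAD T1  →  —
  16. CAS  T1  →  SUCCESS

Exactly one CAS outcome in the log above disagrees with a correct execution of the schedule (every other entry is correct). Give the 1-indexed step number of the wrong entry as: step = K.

step = 9

Reference trace:
step 1: T1 LOAD ⇒ load; ctr=5 reg=5
step 2: T1 CAS ⇒ ok; ctr=6 reg=5
step 3: T0 LOAD ⇒ load; ctr=6 reg=6
step 4: T0 CAS ⇒ ok; ctr=7 reg=6
step 5: T0 LOAD ⇒ load; ctr=7 reg=7
step 6: T1 LOAD ⇒ load; ctr=7 reg=7
step 7: T1 CAS ⇒ ok; ctr=8 reg=7
step 8: T1 LOAD ⇒ load; ctr=8 reg=8
step 9: T0 CAS ⇒ retry; ctr=8 reg=7
step 10: T1 CAS ⇒ ok; ctr=9 reg=8
step 11: T1 LOAD ⇒ load; ctr=9 reg=9
step 12: T1 CAS ⇒ ok; ctr=10 reg=9
step 13: T1 LOAD ⇒ load; ctr=10 reg=10
step 14: T1 CAS ⇒ ok; ctr=11 reg=10
step 15: T1 LOAD ⇒ load; ctr=11 reg=11
step 16: T1 CAS ⇒ ok; ctr=12 reg=11
Flip is step 9.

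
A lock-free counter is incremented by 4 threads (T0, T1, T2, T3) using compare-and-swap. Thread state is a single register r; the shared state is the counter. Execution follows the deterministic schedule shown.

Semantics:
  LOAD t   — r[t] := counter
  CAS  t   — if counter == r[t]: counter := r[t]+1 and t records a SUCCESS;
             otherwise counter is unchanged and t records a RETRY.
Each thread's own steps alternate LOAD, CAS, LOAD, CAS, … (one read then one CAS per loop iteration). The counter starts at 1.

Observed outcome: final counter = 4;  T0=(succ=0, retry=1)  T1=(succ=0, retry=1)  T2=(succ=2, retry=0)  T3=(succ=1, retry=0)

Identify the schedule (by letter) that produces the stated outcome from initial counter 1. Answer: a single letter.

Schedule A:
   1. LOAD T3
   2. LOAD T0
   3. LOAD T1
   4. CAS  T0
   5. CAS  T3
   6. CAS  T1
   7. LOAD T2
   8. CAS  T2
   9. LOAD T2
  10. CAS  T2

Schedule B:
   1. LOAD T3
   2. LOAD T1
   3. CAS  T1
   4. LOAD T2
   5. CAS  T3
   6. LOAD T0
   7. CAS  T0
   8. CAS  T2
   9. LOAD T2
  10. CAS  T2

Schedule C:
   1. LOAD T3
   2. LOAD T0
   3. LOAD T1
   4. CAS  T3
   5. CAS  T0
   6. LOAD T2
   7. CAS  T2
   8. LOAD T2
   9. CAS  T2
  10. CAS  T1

C

Tracing schedule C:
#1 T3 reads 1
#2 T0 reads 1
#3 T1 reads 1
#4 T3 CAS(1→2) writes; counter now 2
#5 T0 CAS(1→2) fails; counter now 2
#6 T2 reads 2
#7 T2 CAS(2→3) writes; counter now 3
#8 T2 reads 3
#9 T2 CAS(3→4) writes; counter now 4
#10 T1 CAS(1→2) fails; counter now 4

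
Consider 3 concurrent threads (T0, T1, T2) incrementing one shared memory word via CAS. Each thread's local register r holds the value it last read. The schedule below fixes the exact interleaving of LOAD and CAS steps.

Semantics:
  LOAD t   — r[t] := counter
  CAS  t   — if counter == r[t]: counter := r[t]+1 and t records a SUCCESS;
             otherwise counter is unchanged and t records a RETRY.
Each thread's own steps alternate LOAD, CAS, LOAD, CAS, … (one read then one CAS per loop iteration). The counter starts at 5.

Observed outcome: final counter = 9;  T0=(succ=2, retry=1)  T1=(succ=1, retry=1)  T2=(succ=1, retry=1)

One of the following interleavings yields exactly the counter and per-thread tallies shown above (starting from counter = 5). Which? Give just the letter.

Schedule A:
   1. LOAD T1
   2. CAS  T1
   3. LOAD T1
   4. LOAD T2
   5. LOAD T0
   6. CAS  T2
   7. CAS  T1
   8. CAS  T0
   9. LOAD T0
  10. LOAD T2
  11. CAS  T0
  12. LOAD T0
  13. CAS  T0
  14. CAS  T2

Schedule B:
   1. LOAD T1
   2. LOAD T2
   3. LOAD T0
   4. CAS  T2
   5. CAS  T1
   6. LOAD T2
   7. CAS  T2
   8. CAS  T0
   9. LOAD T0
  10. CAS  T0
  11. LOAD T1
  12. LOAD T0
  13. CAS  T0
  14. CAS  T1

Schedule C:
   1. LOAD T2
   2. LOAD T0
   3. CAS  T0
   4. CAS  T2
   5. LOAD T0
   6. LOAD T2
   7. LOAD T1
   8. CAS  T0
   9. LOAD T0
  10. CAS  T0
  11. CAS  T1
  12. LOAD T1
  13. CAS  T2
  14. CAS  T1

A

Tracing schedule A:
[1] T1.load  rd  (counter 5, T1.r 5)
[2] T1.cas  hit  (counter 6, T1.r 5)
[3] T1.load  rd  (counter 6, T1.r 6)
[4] T2.load  rd  (counter 6, T2.r 6)
[5] T0.load  rd  (counter 6, T0.r 6)
[6] T2.cas  hit  (counter 7, T2.r 6)
[7] T1.cas  miss  (counter 7, T1.r 6)
[8] T0.cas  miss  (counter 7, T0.r 6)
[9] T0.load  rd  (counter 7, T0.r 7)
[10] T2.load  rd  (counter 7, T2.r 7)
[11] T0.cas  hit  (counter 8, T0.r 7)
[12] T0.load  rd  (counter 8, T0.r 8)
[13] T0.cas  hit  (counter 9, T0.r 8)
[14] T2.cas  miss  (counter 9, T2.r 7)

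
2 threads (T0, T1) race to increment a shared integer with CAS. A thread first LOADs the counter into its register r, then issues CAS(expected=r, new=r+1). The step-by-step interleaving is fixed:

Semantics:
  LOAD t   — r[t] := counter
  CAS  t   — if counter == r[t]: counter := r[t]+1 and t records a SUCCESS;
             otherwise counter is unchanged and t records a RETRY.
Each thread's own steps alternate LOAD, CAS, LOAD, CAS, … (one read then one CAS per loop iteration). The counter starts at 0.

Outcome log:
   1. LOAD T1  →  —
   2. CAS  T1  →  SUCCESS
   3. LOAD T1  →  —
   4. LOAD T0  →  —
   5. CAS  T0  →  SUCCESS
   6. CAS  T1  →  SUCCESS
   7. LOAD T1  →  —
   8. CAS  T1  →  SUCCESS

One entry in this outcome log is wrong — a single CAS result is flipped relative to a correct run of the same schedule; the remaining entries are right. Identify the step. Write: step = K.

step = 6

Reference trace:
#1 T1 reads 0
#2 T1 CAS(0→1) writes; counter now 1
#3 T1 reads 1
#4 T0 reads 1
#5 T0 CAS(1→2) writes; counter now 2
#6 T1 CAS(1→2) fails; counter now 2
#7 T1 reads 2
#8 T1 CAS(2→3) writes; counter now 3
Flip is step 6.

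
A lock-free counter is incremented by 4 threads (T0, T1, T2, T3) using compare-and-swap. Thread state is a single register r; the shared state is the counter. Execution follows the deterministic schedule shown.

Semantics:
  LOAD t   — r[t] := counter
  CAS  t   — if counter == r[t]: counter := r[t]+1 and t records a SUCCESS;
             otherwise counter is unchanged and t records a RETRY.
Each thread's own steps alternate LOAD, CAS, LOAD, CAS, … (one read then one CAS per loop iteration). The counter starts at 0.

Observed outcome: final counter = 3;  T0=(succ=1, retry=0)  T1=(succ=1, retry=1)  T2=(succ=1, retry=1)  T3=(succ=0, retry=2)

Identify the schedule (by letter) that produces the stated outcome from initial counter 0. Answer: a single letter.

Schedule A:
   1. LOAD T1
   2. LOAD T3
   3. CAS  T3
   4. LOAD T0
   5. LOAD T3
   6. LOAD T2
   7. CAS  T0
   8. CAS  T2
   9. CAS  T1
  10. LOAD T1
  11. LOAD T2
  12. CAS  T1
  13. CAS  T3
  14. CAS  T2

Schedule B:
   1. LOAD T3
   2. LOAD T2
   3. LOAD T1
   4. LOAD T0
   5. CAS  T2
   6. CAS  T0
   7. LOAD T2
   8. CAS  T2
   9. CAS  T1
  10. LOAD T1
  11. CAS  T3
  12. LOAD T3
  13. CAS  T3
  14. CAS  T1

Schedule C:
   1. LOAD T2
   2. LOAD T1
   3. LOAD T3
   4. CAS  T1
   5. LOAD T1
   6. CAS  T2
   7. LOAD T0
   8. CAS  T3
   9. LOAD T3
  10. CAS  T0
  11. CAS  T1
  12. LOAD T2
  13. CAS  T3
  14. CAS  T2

C

Run C:
T2 LOAD — after: cnt=0, r=0 — load
T1 LOAD — after: cnt=0, r=0 — load
T3 LOAD — after: cnt=0, r=0 — load
T1 CAS — after: cnt=1, r=0 — ok
T1 LOAD — after: cnt=1, r=1 — load
T2 CAS — after: cnt=1, r=0 — retry
T0 LOAD — after: cnt=1, r=1 — load
T3 CAS — after: cnt=1, r=0 — retry
T3 LOAD — after: cnt=1, r=1 — load
T0 CAS — after: cnt=2, r=1 — ok
T1 CAS — after: cnt=2, r=1 — retry
T2 LOAD — after: cnt=2, r=2 — load
T3 CAS — after: cnt=2, r=1 — retry
T2 CAS — after: cnt=3, r=2 — ok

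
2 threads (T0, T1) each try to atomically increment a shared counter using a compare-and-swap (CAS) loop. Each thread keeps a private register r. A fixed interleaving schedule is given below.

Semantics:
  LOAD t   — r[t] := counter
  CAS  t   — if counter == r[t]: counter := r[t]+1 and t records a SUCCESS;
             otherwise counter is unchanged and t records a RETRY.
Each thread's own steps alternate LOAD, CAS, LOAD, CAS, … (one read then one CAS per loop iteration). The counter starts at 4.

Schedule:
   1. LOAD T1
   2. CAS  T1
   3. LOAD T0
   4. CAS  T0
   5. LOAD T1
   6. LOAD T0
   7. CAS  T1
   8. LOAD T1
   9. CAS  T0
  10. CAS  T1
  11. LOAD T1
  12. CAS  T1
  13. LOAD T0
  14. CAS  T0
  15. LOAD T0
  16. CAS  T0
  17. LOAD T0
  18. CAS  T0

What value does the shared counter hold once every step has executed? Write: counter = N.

[1] T1.load  rd  (counter 4, T1.r 4)
[2] T1.cas  hit  (counter 5, T1.r 4)
[3] T0.load  rd  (counter 5, T0.r 5)
[4] T0.cas  hit  (counter 6, T0.r 5)
[5] T1.load  rd  (counter 6, T1.r 6)
[6] T0.load  rd  (counter 6, T0.r 6)
[7] T1.cas  hit  (counter 7, T1.r 6)
[8] T1.load  rd  (counter 7, T1.r 7)
[9] T0.cas  miss  (counter 7, T0.r 6)
[10] T1.cas  hit  (counter 8, T1.r 7)
[11] T1.load  rd  (counter 8, T1.r 8)
[12] T1.cas  hit  (counter 9, T1.r 8)
[13] T0.load  rd  (counter 9, T0.r 9)
[14] T0.cas  hit  (counter 10, T0.r 9)
[15] T0.load  rd  (counter 10, T0.r 10)
[16] T0.cas  hit  (counter 11, T0.r 10)
[17] T0.load  rd  (counter 11, T0.r 11)
[18] T0.cas  hit  (counter 12, T0.r 11)

counter = 12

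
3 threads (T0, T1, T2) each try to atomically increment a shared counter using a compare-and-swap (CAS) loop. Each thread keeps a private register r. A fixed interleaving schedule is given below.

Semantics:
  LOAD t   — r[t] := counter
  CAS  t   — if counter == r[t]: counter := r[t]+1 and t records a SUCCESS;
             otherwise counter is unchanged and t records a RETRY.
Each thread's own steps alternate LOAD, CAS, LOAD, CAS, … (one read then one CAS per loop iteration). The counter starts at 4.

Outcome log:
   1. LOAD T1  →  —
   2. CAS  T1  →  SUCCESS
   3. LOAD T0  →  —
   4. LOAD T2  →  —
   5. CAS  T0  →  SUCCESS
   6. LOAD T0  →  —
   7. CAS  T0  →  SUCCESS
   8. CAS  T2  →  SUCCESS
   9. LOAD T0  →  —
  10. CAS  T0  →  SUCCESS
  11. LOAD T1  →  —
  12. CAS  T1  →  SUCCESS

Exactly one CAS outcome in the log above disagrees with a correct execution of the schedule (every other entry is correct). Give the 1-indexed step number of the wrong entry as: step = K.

Correct run:
T1 LOAD — after: cnt=4, r=4 — load
T1 CAS — after: cnt=5, r=4 — ok
T0 LOAD — after: cnt=5, r=5 — load
T2 LOAD — after: cnt=5, r=5 — load
T0 CAS — after: cnt=6, r=5 — ok
T0 LOAD — after: cnt=6, r=6 — load
T0 CAS — after: cnt=7, r=6 — ok
T2 CAS — after: cnt=7, r=5 — retry
T0 LOAD — after: cnt=7, r=7 — load
T0 CAS — after: cnt=8, r=7 — ok
T1 LOAD — after: cnt=8, r=8 — load
T1 CAS — after: cnt=9, r=8 — ok
Log disagrees first at step 8.

step = 8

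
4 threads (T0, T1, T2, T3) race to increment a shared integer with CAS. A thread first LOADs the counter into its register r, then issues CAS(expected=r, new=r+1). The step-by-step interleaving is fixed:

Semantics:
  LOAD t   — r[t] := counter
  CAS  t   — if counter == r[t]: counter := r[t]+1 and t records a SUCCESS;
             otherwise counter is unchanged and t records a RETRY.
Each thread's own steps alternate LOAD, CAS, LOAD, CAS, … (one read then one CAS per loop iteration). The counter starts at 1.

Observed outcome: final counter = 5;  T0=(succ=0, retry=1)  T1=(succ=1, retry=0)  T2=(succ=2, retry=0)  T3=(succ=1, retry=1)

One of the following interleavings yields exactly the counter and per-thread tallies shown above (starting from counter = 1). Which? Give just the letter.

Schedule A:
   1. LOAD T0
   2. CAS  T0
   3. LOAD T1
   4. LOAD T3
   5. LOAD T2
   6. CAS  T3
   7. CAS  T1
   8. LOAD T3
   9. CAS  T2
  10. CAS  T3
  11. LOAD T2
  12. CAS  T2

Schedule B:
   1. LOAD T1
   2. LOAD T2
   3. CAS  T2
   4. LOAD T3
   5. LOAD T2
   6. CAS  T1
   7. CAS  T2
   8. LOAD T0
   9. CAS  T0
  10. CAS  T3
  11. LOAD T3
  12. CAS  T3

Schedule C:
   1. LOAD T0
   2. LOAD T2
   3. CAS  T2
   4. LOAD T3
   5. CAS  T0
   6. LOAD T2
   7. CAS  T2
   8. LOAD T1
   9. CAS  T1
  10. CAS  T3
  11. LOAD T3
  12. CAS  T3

C

Run C:
   1) LOAD T0:  M=1  r_T0=1
   2) LOAD T2:  M=1  r_T2=1
   3) CAS  T2:  M=2  r_T2=1 ✓
   4) LOAD T3:  M=2  r_T3=2
   5) CAS  T0:  M=2  r_T0=1 ✗
   6) LOAD T2:  M=2  r_T2=2
   7) CAS  T2:  M=3  r_T2=2 ✓
   8) LOAD T1:  M=3  r_T1=3
   9) CAS  T1:  M=4  r_T1=3 ✓
  10) CAS  T3:  M=4  r_T3=2 ✗
  11) LOAD T3:  M=4  r_T3=4
  12) CAS  T3:  M=5  r_T3=4 ✓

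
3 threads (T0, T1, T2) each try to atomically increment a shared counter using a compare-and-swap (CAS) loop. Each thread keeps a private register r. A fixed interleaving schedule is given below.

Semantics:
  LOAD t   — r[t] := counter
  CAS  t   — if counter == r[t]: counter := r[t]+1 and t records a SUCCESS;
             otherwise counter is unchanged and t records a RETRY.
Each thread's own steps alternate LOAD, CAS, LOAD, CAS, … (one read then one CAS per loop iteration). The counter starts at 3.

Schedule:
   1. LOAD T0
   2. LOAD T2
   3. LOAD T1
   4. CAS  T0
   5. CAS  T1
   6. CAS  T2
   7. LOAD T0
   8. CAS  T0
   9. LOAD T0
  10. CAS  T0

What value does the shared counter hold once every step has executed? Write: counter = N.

counter = 6

T0 LOAD — after: cnt=3, r=3 — load
T2 LOAD — after: cnt=3, r=3 — load
T1 LOAD — after: cnt=3, r=3 — load
T0 CAS — after: cnt=4, r=3 — ok
T1 CAS — after: cnt=4, r=3 — retry
T2 CAS — after: cnt=4, r=3 — retry
T0 LOAD — after: cnt=4, r=4 — load
T0 CAS — after: cnt=5, r=4 — ok
T0 LOAD — after: cnt=5, r=5 — load
T0 CAS — after: cnt=6, r=5 — ok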